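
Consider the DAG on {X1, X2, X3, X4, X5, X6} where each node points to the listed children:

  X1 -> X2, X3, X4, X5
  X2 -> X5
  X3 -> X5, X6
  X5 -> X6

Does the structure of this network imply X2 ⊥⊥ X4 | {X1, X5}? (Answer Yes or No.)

Yes

We examine all 4 paths between X2 and X4:
Path 1: X2 → X5 ← X1 → X4
  X1 is a fork here and X1 is conditioned on, so the path is blocked at X1.
Path 2: X2 → X5 → X6 ← X3 ← X1 → X4
  X5 is a chain here and X5 is conditioned on, so the path is blocked at X5.
Path 3: X2 → X5 ← X3 ← X1 → X4
  X1 is a fork here and X1 is conditioned on, so the path is blocked at X1.
Path 4: X2 ← X1 → X4
  X1 is a fork here and X1 is conditioned on, so the path is blocked at X1.
Every path is blocked, so X2 and X4 are d-separated given {X1, X5}.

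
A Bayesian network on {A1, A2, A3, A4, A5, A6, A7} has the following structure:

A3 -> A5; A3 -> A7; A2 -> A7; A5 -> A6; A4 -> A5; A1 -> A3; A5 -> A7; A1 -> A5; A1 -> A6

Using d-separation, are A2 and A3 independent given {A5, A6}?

Yes — A2 and A3 are d-separated given {A5, A6}.

There are 4 undirected paths between A2 and A3; checking each against the conditioning set {A5, A6}:
Path 1: A2 → A7 ← A3
  A7 is a collider here and neither A7 nor any of its descendants is conditioned on, so the collider stays closed — the path is blocked at A7.
Path 2: A2 → A7 ← A5 → A6 ← A1 → A3
  A7 is a collider here and neither A7 nor any of its descendants is conditioned on, so the collider stays closed — the path is blocked at A7.
Path 3: A2 → A7 ← A5 ← A3
  A7 is a collider here and neither A7 nor any of its descendants is conditioned on, so the collider stays closed — the path is blocked at A7.
Path 4: A2 → A7 ← A5 ← A1 → A3
  A7 is a collider here and neither A7 nor any of its descendants is conditioned on, so the collider stays closed — the path is blocked at A7.
Every path is blocked, so A2 and A3 are d-separated given {A5, A6}.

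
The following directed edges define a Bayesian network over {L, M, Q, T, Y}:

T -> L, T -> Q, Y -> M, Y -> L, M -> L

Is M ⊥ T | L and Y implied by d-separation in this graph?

There are 2 undirected paths between M and T; checking each against the conditioning set {L, Y}:
Path 1: M ← Y → L ← T
  Y is a fork here and Y is conditioned on, so the path is blocked at Y.
Path 2: M → L ← T
  L is a collider and L is conditioned on, which opens it — no node blocks this path, so it is active.
Since the path M → L ← T is active, M and T are not d-separated given {L, Y}.

No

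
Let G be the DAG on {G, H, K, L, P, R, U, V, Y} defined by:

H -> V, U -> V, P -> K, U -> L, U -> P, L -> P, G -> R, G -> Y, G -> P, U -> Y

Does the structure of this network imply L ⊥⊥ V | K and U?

Yes

We examine all 3 paths between L and V:
  1. L → P ← U → V — P:collider[open]; U:fork[blocks] ⇒ blocked
  2. L → P ← G → Y ← U → V — P:collider[open]; G:fork[open]; Y:collider[blocks]; U:fork[blocks] ⇒ blocked
  3. L ← U → V — U:fork[blocks] ⇒ blocked
Every path is blocked, so L and V are d-separated given {K, U}.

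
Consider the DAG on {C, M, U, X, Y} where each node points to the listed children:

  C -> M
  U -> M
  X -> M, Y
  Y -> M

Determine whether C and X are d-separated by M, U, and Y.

2 paths connect C and X; each must be blocked for d-separation to hold:
  1. C → M ← X — M:collider[open] ⇒ active
  2. C → M ← Y ← X — M:collider[open]; Y:chain[blocks] ⇒ blocked
At least one path is unblocked, so d-separation fails.

No — C and X are not d-separated given {M, U, Y}.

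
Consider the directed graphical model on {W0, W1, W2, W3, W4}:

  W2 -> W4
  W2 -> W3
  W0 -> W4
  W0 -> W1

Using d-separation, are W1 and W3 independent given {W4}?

No

The only undirected path from W1 to W3 is:
Path 1: W1 ← W0 → W4 ← W2 → W3
  W0 is a fork and W0 is not conditioned on; W4 is a collider and W4 is conditioned on, which opens it; W2 is a fork and W2 is not conditioned on — no node blocks this path, so it is active.
Since the path W1 ← W0 → W4 ← W2 → W3 is active, W1 and W3 are not d-separated given {W4}.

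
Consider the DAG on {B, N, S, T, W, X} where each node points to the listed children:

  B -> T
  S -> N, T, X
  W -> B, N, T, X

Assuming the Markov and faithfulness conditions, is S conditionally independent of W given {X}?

4 paths connect S and W; each must be blocked for d-separation to hold:
Path 1: S → X ← W
  X is a collider and X is conditioned on, which opens it — no node blocks this path, so it is active.
Path 2: S → N ← W
  N is a collider here and neither N nor any of its descendants is conditioned on, so the collider stays closed — the path is blocked at N.
Path 3: S → T ← B ← W
  T is a collider here and neither T nor any of its descendants is conditioned on, so the collider stays closed — the path is blocked at T.
Path 4: S → T ← W
  T is a collider here and neither T nor any of its descendants is conditioned on, so the collider stays closed — the path is blocked at T.
Since the path S → X ← W is active, S and W are not d-separated given {X}.

No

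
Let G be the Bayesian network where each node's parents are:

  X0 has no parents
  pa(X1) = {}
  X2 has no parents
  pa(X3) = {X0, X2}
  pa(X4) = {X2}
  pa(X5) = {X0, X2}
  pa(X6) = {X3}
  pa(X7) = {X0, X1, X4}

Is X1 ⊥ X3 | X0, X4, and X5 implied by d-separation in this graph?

There are 4 undirected paths between X1 and X3; checking each against the conditioning set {X0, X4, X5}:
  1. X1 → X7 ← X4 ← X2 → X5 ← X0 → X3 — X7:collider[blocks]; X4:chain[blocks]; X2:fork[open]; X5:collider[open]; X0:fork[blocks] ⇒ blocked
  2. X1 → X7 ← X4 ← X2 → X3 — X7:collider[blocks]; X4:chain[blocks]; X2:fork[open] ⇒ blocked
  3. X1 → X7 ← X0 → X5 ← X2 → X3 — X7:collider[blocks]; X0:fork[blocks]; X5:collider[open]; X2:fork[open] ⇒ blocked
  4. X1 → X7 ← X0 → X3 — X7:collider[blocks]; X0:fork[blocks] ⇒ blocked
All paths are blocked; X1 ⊥ X3 | {X0, X4, X5} holds.

Yes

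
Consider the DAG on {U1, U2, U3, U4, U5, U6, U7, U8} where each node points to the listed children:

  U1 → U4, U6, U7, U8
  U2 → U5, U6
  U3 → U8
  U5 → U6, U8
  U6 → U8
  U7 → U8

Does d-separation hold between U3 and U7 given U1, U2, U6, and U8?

No

We examine all 5 paths between U3 and U7:
Path 1: U3 → U8 ← U6 ← U1 → U7
  U6 is a chain here and U6 is conditioned on, so the path is blocked at U6.
Path 2: U3 → U8 ← U7
  U8 is a collider and U8 is conditioned on, which opens it — no node blocks this path, so it is active.
Path 3: U3 → U8 ← U5 → U6 ← U1 → U7
  U1 is a fork here and U1 is conditioned on, so the path is blocked at U1.
Path 4: U3 → U8 ← U5 ← U2 → U6 ← U1 → U7
  U2 is a fork here and U2 is conditioned on, so the path is blocked at U2.
Path 5: U3 → U8 ← U1 → U7
  U1 is a fork here and U1 is conditioned on, so the path is blocked at U1.
At least one path is unblocked, so d-separation fails.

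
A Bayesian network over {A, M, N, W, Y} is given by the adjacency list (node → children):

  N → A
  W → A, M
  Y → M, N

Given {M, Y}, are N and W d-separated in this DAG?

There are 2 undirected paths between N and W; checking each against the conditioning set {M, Y}:
Path 1: N → A ← W
  A is a collider here and neither A nor any of its descendants is conditioned on, so the collider stays closed — the path is blocked at A.
Path 2: N ← Y → M ← W
  Y is a fork here and Y is conditioned on, so the path is blocked at Y.
All paths are blocked; N ⊥ W | {M, Y} holds.

Yes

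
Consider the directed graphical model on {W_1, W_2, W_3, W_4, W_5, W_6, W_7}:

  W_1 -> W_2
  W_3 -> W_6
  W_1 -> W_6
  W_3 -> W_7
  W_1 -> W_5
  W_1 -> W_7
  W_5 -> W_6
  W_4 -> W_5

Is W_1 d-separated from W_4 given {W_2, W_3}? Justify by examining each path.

3 paths connect W_1 and W_4; each must be blocked for d-separation to hold:
Path 1: W_1 → W_7 ← W_3 → W_6 ← W_5 ← W_4
  W_7 is a collider here and neither W_7 nor any of its descendants is conditioned on, so the collider stays closed — the path is blocked at W_7.
Path 2: W_1 → W_6 ← W_5 ← W_4
  W_6 is a collider here and neither W_6 nor any of its descendants is conditioned on, so the collider stays closed — the path is blocked at W_6.
Path 3: W_1 → W_5 ← W_4
  W_5 is a collider here and neither W_5 nor any of its descendants is conditioned on, so the collider stays closed — the path is blocked at W_5.
Since every path is blocked, d-separation holds.

Yes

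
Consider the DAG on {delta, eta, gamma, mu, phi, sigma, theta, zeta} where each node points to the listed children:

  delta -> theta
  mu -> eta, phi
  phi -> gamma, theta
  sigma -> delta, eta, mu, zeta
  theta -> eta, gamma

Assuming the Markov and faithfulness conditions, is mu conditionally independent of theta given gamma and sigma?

6 paths connect mu and theta; each must be blocked for d-separation to hold:
Path 1: mu → phi → theta
  phi is a chain and phi is not conditioned on — no node blocks this path, so it is active.
Path 2: mu → phi → gamma ← theta
  phi is a chain and phi is not conditioned on; gamma is a collider and gamma is conditioned on, which opens it — no node blocks this path, so it is active.
Path 3: mu → eta ← theta
  eta is a collider here and neither eta nor any of its descendants is conditioned on, so the collider stays closed — the path is blocked at eta.
Path 4: mu → eta ← sigma → delta → theta
  eta is a collider here and neither eta nor any of its descendants is conditioned on, so the collider stays closed — the path is blocked at eta.
Path 5: mu ← sigma → delta → theta
  sigma is a fork here and sigma is conditioned on, so the path is blocked at sigma.
Path 6: mu ← sigma → eta ← theta
  sigma is a fork here and sigma is conditioned on, so the path is blocked at sigma.
Because an active path exists, mu and theta are not d-separated.

No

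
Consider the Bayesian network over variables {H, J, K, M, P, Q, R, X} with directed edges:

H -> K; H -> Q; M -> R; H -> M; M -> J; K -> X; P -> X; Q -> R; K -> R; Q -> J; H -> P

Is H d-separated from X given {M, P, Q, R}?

No

6 paths connect H and X; each must be blocked for d-separation to hold:
Path 1: H → P → X
  P is a chain here and P is conditioned on, so the path is blocked at P.
Path 2: H → M → J ← Q → R ← K → X
  M is a chain here and M is conditioned on, so the path is blocked at M.
Path 3: H → M → R ← K → X
  M is a chain here and M is conditioned on, so the path is blocked at M.
Path 4: H → Q → J ← M → R ← K → X
  Q is a chain here and Q is conditioned on, so the path is blocked at Q.
Path 5: H → Q → R ← K → X
  Q is a chain here and Q is conditioned on, so the path is blocked at Q.
Path 6: H → K → X
  K is a chain and K is not conditioned on — no node blocks this path, so it is active.
Since the path H → K → X is active, H and X are not d-separated given {M, P, Q, R}.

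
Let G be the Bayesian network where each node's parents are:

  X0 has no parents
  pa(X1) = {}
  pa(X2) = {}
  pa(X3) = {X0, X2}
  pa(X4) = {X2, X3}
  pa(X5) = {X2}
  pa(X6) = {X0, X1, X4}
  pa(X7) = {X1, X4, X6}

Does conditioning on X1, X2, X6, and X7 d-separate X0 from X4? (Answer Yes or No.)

No — X0 and X4 are not d-separated given {X1, X2, X6, X7}.

We examine all 5 paths between X0 and X4:
  1. X0 → X6 → X7 ← X4 — X6:chain[blocks]; X7:collider[open] ⇒ blocked
  2. X0 → X6 ← X1 → X7 ← X4 — X6:collider[open]; X1:fork[blocks]; X7:collider[open] ⇒ blocked
  3. X0 → X6 ← X4 — X6:collider[open] ⇒ active
  4. X0 → X3 ← X2 → X4 — X3:collider[open]; X2:fork[blocks] ⇒ blocked
  5. X0 → X3 → X4 — X3:chain[open] ⇒ active
At least one path is unblocked, so d-separation fails.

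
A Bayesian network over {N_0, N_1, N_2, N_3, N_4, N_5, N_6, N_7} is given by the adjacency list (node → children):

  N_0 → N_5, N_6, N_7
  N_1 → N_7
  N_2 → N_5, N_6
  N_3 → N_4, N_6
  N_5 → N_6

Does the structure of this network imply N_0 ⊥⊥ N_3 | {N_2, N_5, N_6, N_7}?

Enumerating the 3 paths from N_0 to N_3 and testing each for blocking by {N_2, N_5, N_6, N_7}:
Path 1: N_0 → N_6 ← N_3
  N_6 is a collider and N_6 is conditioned on, which opens it — no node blocks this path, so it is active.
Path 2: N_0 → N_5 ← N_2 → N_6 ← N_3
  N_2 is a fork here and N_2 is conditioned on, so the path is blocked at N_2.
Path 3: N_0 → N_5 → N_6 ← N_3
  N_5 is a chain here and N_5 is conditioned on, so the path is blocked at N_5.
Since the path N_0 → N_6 ← N_3 is active, N_0 and N_3 are not d-separated given {N_2, N_5, N_6, N_7}.

No — N_0 and N_3 are not d-separated given {N_2, N_5, N_6, N_7}.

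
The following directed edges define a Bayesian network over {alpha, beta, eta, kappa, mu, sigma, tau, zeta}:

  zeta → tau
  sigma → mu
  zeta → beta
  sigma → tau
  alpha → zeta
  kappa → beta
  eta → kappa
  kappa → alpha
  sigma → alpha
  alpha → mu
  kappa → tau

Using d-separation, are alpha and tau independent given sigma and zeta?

No

We examine all 6 paths between alpha and tau:
  1. alpha ← sigma → tau — sigma:fork[blocks] ⇒ blocked
  2. alpha → mu ← sigma → tau — mu:collider[blocks]; sigma:fork[blocks] ⇒ blocked
  3. alpha → zeta → beta ← kappa → tau — zeta:chain[blocks]; beta:collider[blocks]; kappa:fork[open] ⇒ blocked
  4. alpha → zeta → tau — zeta:chain[blocks] ⇒ blocked
  5. alpha ← kappa → beta ← zeta → tau — kappa:fork[open]; beta:collider[blocks]; zeta:fork[blocks] ⇒ blocked
  6. alpha ← kappa → tau — kappa:fork[open] ⇒ active
At least one path is unblocked, so d-separation fails.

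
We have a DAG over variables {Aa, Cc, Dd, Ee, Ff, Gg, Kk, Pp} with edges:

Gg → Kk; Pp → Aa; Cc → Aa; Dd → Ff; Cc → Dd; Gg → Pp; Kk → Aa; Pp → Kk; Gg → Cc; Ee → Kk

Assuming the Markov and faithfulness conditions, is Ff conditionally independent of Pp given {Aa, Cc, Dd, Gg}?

Yes — Ff and Pp are d-separated given {Aa, Cc, Dd, Gg}.

Enumerating the 6 paths from Ff to Pp and testing each for blocking by {Aa, Cc, Dd, Gg}:
Path 1: Ff ← Dd ← Cc ← Gg → Kk ← Pp
  Dd is a chain here and Dd is conditioned on, so the path is blocked at Dd.
Path 2: Ff ← Dd ← Cc ← Gg → Kk → Aa ← Pp
  Dd is a chain here and Dd is conditioned on, so the path is blocked at Dd.
Path 3: Ff ← Dd ← Cc ← Gg → Pp
  Dd is a chain here and Dd is conditioned on, so the path is blocked at Dd.
Path 4: Ff ← Dd ← Cc → Aa ← Kk ← Gg → Pp
  Dd is a chain here and Dd is conditioned on, so the path is blocked at Dd.
Path 5: Ff ← Dd ← Cc → Aa ← Kk ← Pp
  Dd is a chain here and Dd is conditioned on, so the path is blocked at Dd.
Path 6: Ff ← Dd ← Cc → Aa ← Pp
  Dd is a chain here and Dd is conditioned on, so the path is blocked at Dd.
All paths are blocked; Ff ⊥ Pp | {Aa, Cc, Dd, Gg} holds.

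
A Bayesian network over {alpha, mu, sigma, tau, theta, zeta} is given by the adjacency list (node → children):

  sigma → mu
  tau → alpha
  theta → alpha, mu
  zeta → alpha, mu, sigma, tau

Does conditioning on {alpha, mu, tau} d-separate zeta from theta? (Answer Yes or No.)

4 paths connect zeta and theta; each must be blocked for d-separation to hold:
  1. zeta → tau → alpha ← theta — tau:chain[blocks]; alpha:collider[open] ⇒ blocked
  2. zeta → sigma → mu ← theta — sigma:chain[open]; mu:collider[open] ⇒ active
  3. zeta → alpha ← theta — alpha:collider[open] ⇒ active
  4. zeta → mu ← theta — mu:collider[open] ⇒ active
Since the path zeta → sigma → mu ← theta is active, zeta and theta are not d-separated given {alpha, mu, tau}.

No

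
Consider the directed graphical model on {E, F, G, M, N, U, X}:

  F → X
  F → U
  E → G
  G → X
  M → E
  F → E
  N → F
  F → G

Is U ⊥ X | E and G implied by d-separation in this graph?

There are 3 undirected paths between U and X; checking each against the conditioning set {E, G}:
Path 1: U ← F → E → G → X
  E is a chain here and E is conditioned on, so the path is blocked at E.
Path 2: U ← F → X
  F is a fork and F is not conditioned on — no node blocks this path, so it is active.
Path 3: U ← F → G → X
  G is a chain here and G is conditioned on, so the path is blocked at G.
Because an active path exists, U and X are not d-separated.

No — U and X are not d-separated given {E, G}.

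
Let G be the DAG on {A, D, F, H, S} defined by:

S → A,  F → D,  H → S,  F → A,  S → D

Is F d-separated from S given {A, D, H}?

No — F and S are not d-separated given {A, D, H}.

Enumerating the 2 paths from F to S and testing each for blocking by {A, D, H}:
  1. F → A ← S — A:collider[open] ⇒ active
  2. F → D ← S — D:collider[open] ⇒ active
At least one path is unblocked, so d-separation fails.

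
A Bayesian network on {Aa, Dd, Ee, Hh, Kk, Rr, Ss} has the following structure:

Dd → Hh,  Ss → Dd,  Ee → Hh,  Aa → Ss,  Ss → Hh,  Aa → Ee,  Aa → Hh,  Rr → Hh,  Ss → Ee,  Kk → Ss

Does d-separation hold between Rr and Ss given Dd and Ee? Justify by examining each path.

Enumerating the 6 paths from Rr to Ss and testing each for blocking by {Dd, Ee}:
  1. Rr → Hh ← Ee ← Aa → Ss — Hh:collider[blocks]; Ee:chain[blocks]; Aa:fork[open] ⇒ blocked
  2. Rr → Hh ← Ee ← Ss — Hh:collider[blocks]; Ee:chain[blocks] ⇒ blocked
  3. Rr → Hh ← Dd ← Ss — Hh:collider[blocks]; Dd:chain[blocks] ⇒ blocked
  4. Rr → Hh ← Aa → Ee ← Ss — Hh:collider[blocks]; Aa:fork[open]; Ee:collider[open] ⇒ blocked
  5. Rr → Hh ← Aa → Ss — Hh:collider[blocks]; Aa:fork[open] ⇒ blocked
  6. Rr → Hh ← Ss — Hh:collider[blocks] ⇒ blocked
All paths are blocked; Rr ⊥ Ss | {Dd, Ee} holds.

Yes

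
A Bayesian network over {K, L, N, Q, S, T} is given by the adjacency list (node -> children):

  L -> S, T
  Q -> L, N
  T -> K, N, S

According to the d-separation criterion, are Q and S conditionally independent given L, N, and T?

Enumerating the 4 paths from Q to S and testing each for blocking by {L, N, T}:
  1. Q → L → S — L:chain[blocks] ⇒ blocked
  2. Q → L → T → S — L:chain[blocks]; T:chain[blocks] ⇒ blocked
  3. Q → N ← T → S — N:collider[open]; T:fork[blocks] ⇒ blocked
  4. Q → N ← T ← L → S — N:collider[open]; T:chain[blocks]; L:fork[blocks] ⇒ blocked
All paths are blocked; Q ⊥ S | {L, N, T} holds.

Yes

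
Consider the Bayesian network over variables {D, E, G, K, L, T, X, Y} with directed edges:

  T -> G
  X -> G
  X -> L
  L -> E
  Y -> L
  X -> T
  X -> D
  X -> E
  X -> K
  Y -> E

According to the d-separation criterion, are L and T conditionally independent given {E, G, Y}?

No

There are 6 undirected paths between L and T; checking each against the conditioning set {E, G, Y}:
Path 1: L ← Y → E ← X → T
  Y is a fork here and Y is conditioned on, so the path is blocked at Y.
Path 2: L ← Y → E ← X → G ← T
  Y is a fork here and Y is conditioned on, so the path is blocked at Y.
Path 3: L ← X → T
  X is a fork and X is not conditioned on — no node blocks this path, so it is active.
Path 4: L ← X → G ← T
  X is a fork and X is not conditioned on; G is a collider and G is conditioned on, which opens it — no node blocks this path, so it is active.
Path 5: L → E ← X → T
  E is a collider and E is conditioned on, which opens it; X is a fork and X is not conditioned on — no node blocks this path, so it is active.
Path 6: L → E ← X → G ← T
  E is a collider and E is conditioned on, which opens it; X is a fork and X is not conditioned on; G is a collider and G is conditioned on, which opens it — no node blocks this path, so it is active.
At least one path is unblocked, so d-separation fails.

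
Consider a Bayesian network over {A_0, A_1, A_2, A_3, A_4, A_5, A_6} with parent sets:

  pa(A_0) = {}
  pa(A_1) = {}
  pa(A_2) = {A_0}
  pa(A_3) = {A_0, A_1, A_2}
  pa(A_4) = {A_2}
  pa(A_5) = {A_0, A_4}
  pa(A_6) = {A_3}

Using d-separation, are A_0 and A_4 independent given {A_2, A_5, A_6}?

No — A_0 and A_4 are not d-separated given {A_2, A_5, A_6}.

Enumerating the 3 paths from A_0 to A_4 and testing each for blocking by {A_2, A_5, A_6}:
Path 1: A_0 → A_5 ← A_4
  A_5 is a collider and A_5 is conditioned on, which opens it — no node blocks this path, so it is active.
Path 2: A_0 → A_3 ← A_2 → A_4
  A_2 is a fork here and A_2 is conditioned on, so the path is blocked at A_2.
Path 3: A_0 → A_2 → A_4
  A_2 is a chain here and A_2 is conditioned on, so the path is blocked at A_2.
At least one path is unblocked, so d-separation fails.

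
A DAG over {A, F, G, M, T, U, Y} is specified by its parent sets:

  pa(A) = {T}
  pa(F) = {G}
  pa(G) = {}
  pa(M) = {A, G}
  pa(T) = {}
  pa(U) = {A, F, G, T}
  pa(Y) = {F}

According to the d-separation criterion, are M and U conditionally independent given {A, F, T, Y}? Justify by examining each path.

No — M and U are not d-separated given {A, F, T, Y}.

Enumerating the 4 paths from M to U and testing each for blocking by {A, F, T, Y}:
  1. M ← G → U — G:fork[open] ⇒ active
  2. M ← G → F → U — G:fork[open]; F:chain[blocks] ⇒ blocked
  3. M ← A ← T → U — A:chain[blocks]; T:fork[blocks] ⇒ blocked
  4. M ← A → U — A:fork[blocks] ⇒ blocked
Because an active path exists, M and U are not d-separated.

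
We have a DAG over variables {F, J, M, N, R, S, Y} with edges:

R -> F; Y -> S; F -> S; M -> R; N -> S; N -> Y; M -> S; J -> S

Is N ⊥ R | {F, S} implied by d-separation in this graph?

There are 4 undirected paths between N and R; checking each against the conditioning set {F, S}:
Path 1: N → Y → S ← F ← R
  F is a chain here and F is conditioned on, so the path is blocked at F.
Path 2: N → Y → S ← M → R
  Y is a chain and Y is not conditioned on; S is a collider and S is conditioned on, which opens it; M is a fork and M is not conditioned on — no node blocks this path, so it is active.
Path 3: N → S ← F ← R
  F is a chain here and F is conditioned on, so the path is blocked at F.
Path 4: N → S ← M → R
  S is a collider and S is conditioned on, which opens it; M is a fork and M is not conditioned on — no node blocks this path, so it is active.
Since the path N → Y → S ← M → R is active, N and R are not d-separated given {F, S}.

No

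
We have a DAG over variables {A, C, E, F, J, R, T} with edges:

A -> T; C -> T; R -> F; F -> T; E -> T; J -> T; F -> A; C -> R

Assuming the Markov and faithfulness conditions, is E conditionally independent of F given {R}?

3 paths connect E and F; each must be blocked for d-separation to hold:
Path 1: E → T ← C → R → F
  T is a collider here and neither T nor any of its descendants is conditioned on, so the collider stays closed — the path is blocked at T.
Path 2: E → T ← F
  T is a collider here and neither T nor any of its descendants is conditioned on, so the collider stays closed — the path is blocked at T.
Path 3: E → T ← A ← F
  T is a collider here and neither T nor any of its descendants is conditioned on, so the collider stays closed — the path is blocked at T.
Every path is blocked, so E and F are d-separated given {R}.

Yes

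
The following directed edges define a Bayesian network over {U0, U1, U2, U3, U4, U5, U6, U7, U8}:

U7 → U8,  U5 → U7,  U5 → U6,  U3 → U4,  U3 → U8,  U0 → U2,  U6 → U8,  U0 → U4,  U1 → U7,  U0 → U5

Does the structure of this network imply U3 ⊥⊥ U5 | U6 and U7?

3 paths connect U3 and U5; each must be blocked for d-separation to hold:
  1. U3 → U8 ← U6 ← U5 — U8:collider[blocks]; U6:chain[blocks] ⇒ blocked
  2. U3 → U8 ← U7 ← U5 — U8:collider[blocks]; U7:chain[blocks] ⇒ blocked
  3. U3 → U4 ← U0 → U5 — U4:collider[blocks]; U0:fork[open] ⇒ blocked
All paths are blocked; U3 ⊥ U5 | {U6, U7} holds.

Yes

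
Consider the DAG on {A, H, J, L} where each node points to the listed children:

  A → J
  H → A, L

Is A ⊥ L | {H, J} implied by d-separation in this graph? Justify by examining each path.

Yes — A and L are d-separated given {H, J}.

The only undirected path from A to L is:
  1. A ← H → L — H:fork[blocks] ⇒ blocked
Since every path is blocked, d-separation holds.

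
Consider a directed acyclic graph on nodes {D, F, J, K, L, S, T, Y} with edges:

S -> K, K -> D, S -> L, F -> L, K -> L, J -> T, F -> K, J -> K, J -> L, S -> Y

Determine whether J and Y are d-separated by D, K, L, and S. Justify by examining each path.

There are 6 undirected paths between J and Y; checking each against the conditioning set {D, K, L, S}:
Path 1: J → K → L ← S → Y
  K is a chain here and K is conditioned on, so the path is blocked at K.
Path 2: J → K ← S → Y
  S is a fork here and S is conditioned on, so the path is blocked at S.
Path 3: J → K ← F → L ← S → Y
  S is a fork here and S is conditioned on, so the path is blocked at S.
Path 4: J → L ← K ← S → Y
  K is a chain here and K is conditioned on, so the path is blocked at K.
Path 5: J → L ← S → Y
  S is a fork here and S is conditioned on, so the path is blocked at S.
Path 6: J → L ← F → K ← S → Y
  S is a fork here and S is conditioned on, so the path is blocked at S.
Every path is blocked, so J and Y are d-separated given {D, K, L, S}.

Yes — J and Y are d-separated given {D, K, L, S}.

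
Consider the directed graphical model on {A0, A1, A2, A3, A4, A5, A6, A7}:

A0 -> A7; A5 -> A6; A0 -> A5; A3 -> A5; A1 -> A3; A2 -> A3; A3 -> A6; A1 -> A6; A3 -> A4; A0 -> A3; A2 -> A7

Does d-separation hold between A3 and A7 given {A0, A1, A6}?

No — A3 and A7 are not d-separated given {A0, A1, A6}.

We examine all 5 paths between A3 and A7:
  1. A3 → A6 ← A5 ← A0 → A7 — A6:collider[open]; A5:chain[open]; A0:fork[blocks] ⇒ blocked
  2. A3 → A5 ← A0 → A7 — A5:collider[open]; A0:fork[blocks] ⇒ blocked
  3. A3 ← A0 → A7 — A0:fork[blocks] ⇒ blocked
  4. A3 ← A2 → A7 — A2:fork[open] ⇒ active
  5. A3 ← A1 → A6 ← A5 ← A0 → A7 — A1:fork[blocks]; A6:collider[open]; A5:chain[open]; A0:fork[blocks] ⇒ blocked
Because an active path exists, A3 and A7 are not d-separated.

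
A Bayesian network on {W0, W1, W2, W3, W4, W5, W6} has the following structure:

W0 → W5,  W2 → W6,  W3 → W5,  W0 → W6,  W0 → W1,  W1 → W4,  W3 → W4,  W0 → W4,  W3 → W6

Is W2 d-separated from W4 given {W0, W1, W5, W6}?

No

There are 6 undirected paths between W2 and W4; checking each against the conditioning set {W0, W1, W5, W6}:
Path 1: W2 → W6 ← W3 → W4
  W6 is a collider and W6 is conditioned on, which opens it; W3 is a fork and W3 is not conditioned on — no node blocks this path, so it is active.
Path 2: W2 → W6 ← W3 → W5 ← W0 → W4
  W0 is a fork here and W0 is conditioned on, so the path is blocked at W0.
Path 3: W2 → W6 ← W3 → W5 ← W0 → W1 → W4
  W0 is a fork here and W0 is conditioned on, so the path is blocked at W0.
Path 4: W2 → W6 ← W0 → W4
  W0 is a fork here and W0 is conditioned on, so the path is blocked at W0.
Path 5: W2 → W6 ← W0 → W1 → W4
  W0 is a fork here and W0 is conditioned on, so the path is blocked at W0.
Path 6: W2 → W6 ← W0 → W5 ← W3 → W4
  W0 is a fork here and W0 is conditioned on, so the path is blocked at W0.
Since the path W2 → W6 ← W3 → W4 is active, W2 and W4 are not d-separated given {W0, W1, W5, W6}.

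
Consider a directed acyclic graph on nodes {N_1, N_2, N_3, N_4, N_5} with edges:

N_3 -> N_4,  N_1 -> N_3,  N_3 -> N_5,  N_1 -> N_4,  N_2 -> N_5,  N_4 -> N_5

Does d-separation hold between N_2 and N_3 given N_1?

Yes

Enumerating the 3 paths from N_2 to N_3 and testing each for blocking by {N_1}:
Path 1: N_2 → N_5 ← N_3
  N_5 is a collider here and neither N_5 nor any of its descendants is conditioned on, so the collider stays closed — the path is blocked at N_5.
Path 2: N_2 → N_5 ← N_4 ← N_3
  N_5 is a collider here and neither N_5 nor any of its descendants is conditioned on, so the collider stays closed — the path is blocked at N_5.
Path 3: N_2 → N_5 ← N_4 ← N_1 → N_3
  N_5 is a collider here and neither N_5 nor any of its descendants is conditioned on, so the collider stays closed — the path is blocked at N_5.
All paths are blocked; N_2 ⊥ N_3 | {N_1} holds.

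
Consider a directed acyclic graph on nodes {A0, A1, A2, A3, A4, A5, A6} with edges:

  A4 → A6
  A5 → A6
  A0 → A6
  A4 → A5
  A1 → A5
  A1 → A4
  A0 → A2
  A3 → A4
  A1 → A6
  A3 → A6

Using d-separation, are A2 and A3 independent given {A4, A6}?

No

6 paths connect A2 and A3; each must be blocked for d-separation to hold:
  1. A2 ← A0 → A6 ← A3 — A0:fork[open]; A6:collider[open] ⇒ active
  2. A2 ← A0 → A6 ← A4 ← A3 — A0:fork[open]; A6:collider[open]; A4:chain[blocks] ⇒ blocked
  3. A2 ← A0 → A6 ← A5 ← A4 ← A3 — A0:fork[open]; A6:collider[open]; A5:chain[open]; A4:chain[blocks] ⇒ blocked
  4. A2 ← A0 → A6 ← A5 ← A1 → A4 ← A3 — A0:fork[open]; A6:collider[open]; A5:chain[open]; A1:fork[open]; A4:collider[open] ⇒ active
  5. A2 ← A0 → A6 ← A1 → A4 ← A3 — A0:fork[open]; A6:collider[open]; A1:fork[open]; A4:collider[open] ⇒ active
  6. A2 ← A0 → A6 ← A1 → A5 ← A4 ← A3 — A0:fork[open]; A6:collider[open]; A1:fork[open]; A5:collider[open]; A4:chain[blocks] ⇒ blocked
At least one path is unblocked, so d-separation fails.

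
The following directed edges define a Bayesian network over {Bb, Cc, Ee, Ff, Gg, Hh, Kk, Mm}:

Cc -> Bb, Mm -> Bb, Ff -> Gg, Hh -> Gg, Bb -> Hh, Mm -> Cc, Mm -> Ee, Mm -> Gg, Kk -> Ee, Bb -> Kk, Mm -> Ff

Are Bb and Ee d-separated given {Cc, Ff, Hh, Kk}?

No

There are 5 undirected paths between Bb and Ee; checking each against the conditioning set {Cc, Ff, Hh, Kk}:
Path 1: Bb ← Cc ← Mm → Ee
  Cc is a chain here and Cc is conditioned on, so the path is blocked at Cc.
Path 2: Bb ← Mm → Ee
  Mm is a fork and Mm is not conditioned on — no node blocks this path, so it is active.
Path 3: Bb → Hh → Gg ← Mm → Ee
  Hh is a chain here and Hh is conditioned on, so the path is blocked at Hh.
Path 4: Bb → Hh → Gg ← Ff ← Mm → Ee
  Hh is a chain here and Hh is conditioned on, so the path is blocked at Hh.
Path 5: Bb → Kk → Ee
  Kk is a chain here and Kk is conditioned on, so the path is blocked at Kk.
At least one path is unblocked, so d-separation fails.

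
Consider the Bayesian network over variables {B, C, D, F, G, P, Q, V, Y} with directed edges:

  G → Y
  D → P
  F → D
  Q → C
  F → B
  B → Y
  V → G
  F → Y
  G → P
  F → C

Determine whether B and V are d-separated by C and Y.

4 paths connect B and V; each must be blocked for d-separation to hold:
Path 1: B ← F → D → P ← G ← V
  P is a collider here and neither P nor any of its descendants is conditioned on, so the collider stays closed — the path is blocked at P.
Path 2: B ← F → Y ← G ← V
  F is a fork and F is not conditioned on; Y is a collider and Y is conditioned on, which opens it; G is a chain and G is not conditioned on — no node blocks this path, so it is active.
Path 3: B → Y ← G ← V
  Y is a collider and Y is conditioned on, which opens it; G is a chain and G is not conditioned on — no node blocks this path, so it is active.
Path 4: B → Y ← F → D → P ← G ← V
  P is a collider here and neither P nor any of its descendants is conditioned on, so the collider stays closed — the path is blocked at P.
Because an active path exists, B and V are not d-separated.

No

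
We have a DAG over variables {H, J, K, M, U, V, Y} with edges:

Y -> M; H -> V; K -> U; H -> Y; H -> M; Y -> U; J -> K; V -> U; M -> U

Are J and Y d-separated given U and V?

No

There are 5 undirected paths between J and Y; checking each against the conditioning set {U, V}:
Path 1: J → K → U ← M ← H → Y
  K is a chain and K is not conditioned on; U is a collider and U is conditioned on, which opens it; M is a chain and M is not conditioned on; H is a fork and H is not conditioned on — no node blocks this path, so it is active.
Path 2: J → K → U ← M ← Y
  K is a chain and K is not conditioned on; U is a collider and U is conditioned on, which opens it; M is a chain and M is not conditioned on — no node blocks this path, so it is active.
Path 3: J → K → U ← Y
  K is a chain and K is not conditioned on; U is a collider and U is conditioned on, which opens it — no node blocks this path, so it is active.
Path 4: J → K → U ← V ← H → M ← Y
  V is a chain here and V is conditioned on, so the path is blocked at V.
Path 5: J → K → U ← V ← H → Y
  V is a chain here and V is conditioned on, so the path is blocked at V.
Since the path J → K → U ← M ← H → Y is active, J and Y are not d-separated given {U, V}.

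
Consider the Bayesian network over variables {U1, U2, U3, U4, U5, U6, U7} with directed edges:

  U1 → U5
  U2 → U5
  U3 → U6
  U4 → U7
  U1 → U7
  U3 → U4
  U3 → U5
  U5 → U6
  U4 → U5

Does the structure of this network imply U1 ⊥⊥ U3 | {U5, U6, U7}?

6 paths connect U1 and U3; each must be blocked for d-separation to hold:
Path 1: U1 → U7 ← U4 → U5 → U6 ← U3
  U5 is a chain here and U5 is conditioned on, so the path is blocked at U5.
Path 2: U1 → U7 ← U4 → U5 ← U3
  U7 is a collider and U7 is conditioned on, which opens it; U4 is a fork and U4 is not conditioned on; U5 is a collider and U5 is conditioned on, which opens it — no node blocks this path, so it is active.
Path 3: U1 → U7 ← U4 ← U3
  U7 is a collider and U7 is conditioned on, which opens it; U4 is a chain and U4 is not conditioned on — no node blocks this path, so it is active.
Path 4: U1 → U5 → U6 ← U3
  U5 is a chain here and U5 is conditioned on, so the path is blocked at U5.
Path 5: U1 → U5 ← U3
  U5 is a collider and U5 is conditioned on, which opens it — no node blocks this path, so it is active.
Path 6: U1 → U5 ← U4 ← U3
  U5 is a collider and U5 is conditioned on, which opens it; U4 is a chain and U4 is not conditioned on — no node blocks this path, so it is active.
At least one path is unblocked, so d-separation fails.

No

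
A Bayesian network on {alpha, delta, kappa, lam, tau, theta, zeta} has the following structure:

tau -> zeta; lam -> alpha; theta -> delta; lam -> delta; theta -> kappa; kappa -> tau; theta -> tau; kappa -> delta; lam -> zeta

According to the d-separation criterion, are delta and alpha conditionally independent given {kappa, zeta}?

Enumerating the 5 paths from delta to alpha and testing each for blocking by {kappa, zeta}:
Path 1: delta ← theta → tau → zeta ← lam → alpha
  theta is a fork and theta is not conditioned on; tau is a chain and tau is not conditioned on; zeta is a collider and zeta is conditioned on, which opens it; lam is a fork and lam is not conditioned on — no node blocks this path, so it is active.
Path 2: delta ← theta → kappa → tau → zeta ← lam → alpha
  kappa is a chain here and kappa is conditioned on, so the path is blocked at kappa.
Path 3: delta ← lam → alpha
  lam is a fork and lam is not conditioned on — no node blocks this path, so it is active.
Path 4: delta ← kappa ← theta → tau → zeta ← lam → alpha
  kappa is a chain here and kappa is conditioned on, so the path is blocked at kappa.
Path 5: delta ← kappa → tau → zeta ← lam → alpha
  kappa is a fork here and kappa is conditioned on, so the path is blocked at kappa.
At least one path is unblocked, so d-separation fails.

No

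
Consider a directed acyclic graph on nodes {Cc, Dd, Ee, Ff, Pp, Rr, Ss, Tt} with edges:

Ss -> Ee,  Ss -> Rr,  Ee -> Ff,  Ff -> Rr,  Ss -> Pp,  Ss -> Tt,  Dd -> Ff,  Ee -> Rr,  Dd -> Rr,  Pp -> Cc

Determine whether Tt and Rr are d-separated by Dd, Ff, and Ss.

Enumerating the 4 paths from Tt to Rr and testing each for blocking by {Dd, Ff, Ss}:
  1. Tt ← Ss → Rr — Ss:fork[blocks] ⇒ blocked
  2. Tt ← Ss → Ee → Rr — Ss:fork[blocks]; Ee:chain[open] ⇒ blocked
  3. Tt ← Ss → Ee → Ff ← Dd → Rr — Ss:fork[blocks]; Ee:chain[open]; Ff:collider[open]; Dd:fork[blocks] ⇒ blocked
  4. Tt ← Ss → Ee → Ff → Rr — Ss:fork[blocks]; Ee:chain[open]; Ff:chain[blocks] ⇒ blocked
All paths are blocked; Tt ⊥ Rr | {Dd, Ff, Ss} holds.

Yes — Tt and Rr are d-separated given {Dd, Ff, Ss}.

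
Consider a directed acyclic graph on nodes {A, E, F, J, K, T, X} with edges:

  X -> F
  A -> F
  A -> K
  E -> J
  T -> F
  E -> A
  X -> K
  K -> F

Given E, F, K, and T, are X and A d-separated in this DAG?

4 paths connect X and A; each must be blocked for d-separation to hold:
  1. X → F ← A — F:collider[open] ⇒ active
  2. X → F ← K ← A — F:collider[open]; K:chain[blocks] ⇒ blocked
  3. X → K → F ← A — K:chain[blocks]; F:collider[open] ⇒ blocked
  4. X → K ← A — K:collider[open] ⇒ active
Because an active path exists, X and A are not d-separated.

No — X and A are not d-separated given {E, F, K, T}.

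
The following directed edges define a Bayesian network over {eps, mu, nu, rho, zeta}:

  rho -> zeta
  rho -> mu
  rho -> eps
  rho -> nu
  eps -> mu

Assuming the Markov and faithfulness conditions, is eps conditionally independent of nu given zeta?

We examine all 2 paths between eps and nu:
  1. eps → mu ← rho → nu — mu:collider[blocks]; rho:fork[open] ⇒ blocked
  2. eps ← rho → nu — rho:fork[open] ⇒ active
Because an active path exists, eps and nu are not d-separated.

No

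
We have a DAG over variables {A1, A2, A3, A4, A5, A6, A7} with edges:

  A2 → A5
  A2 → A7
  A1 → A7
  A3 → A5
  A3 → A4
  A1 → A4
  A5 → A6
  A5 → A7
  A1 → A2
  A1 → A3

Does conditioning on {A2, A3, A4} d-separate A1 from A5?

Yes

We examine all 6 paths between A1 and A5:
Path 1: A1 → A4 ← A3 → A5
  A3 is a fork here and A3 is conditioned on, so the path is blocked at A3.
Path 2: A1 → A2 → A5
  A2 is a chain here and A2 is conditioned on, so the path is blocked at A2.
Path 3: A1 → A2 → A7 ← A5
  A2 is a chain here and A2 is conditioned on, so the path is blocked at A2.
Path 4: A1 → A3 → A5
  A3 is a chain here and A3 is conditioned on, so the path is blocked at A3.
Path 5: A1 → A7 ← A2 → A5
  A7 is a collider here and neither A7 nor any of its descendants is conditioned on, so the collider stays closed — the path is blocked at A7.
Path 6: A1 → A7 ← A5
  A7 is a collider here and neither A7 nor any of its descendants is conditioned on, so the collider stays closed — the path is blocked at A7.
All paths are blocked; A1 ⊥ A5 | {A2, A3, A4} holds.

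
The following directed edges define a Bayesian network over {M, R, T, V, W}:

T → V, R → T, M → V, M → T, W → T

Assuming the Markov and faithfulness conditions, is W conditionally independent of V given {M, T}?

2 paths connect W and V; each must be blocked for d-separation to hold:
  1. W → T ← M → V — T:collider[open]; M:fork[blocks] ⇒ blocked
  2. W → T → V — T:chain[blocks] ⇒ blocked
Every path is blocked, so W and V are d-separated given {M, T}.

Yes — W and V are d-separated given {M, T}.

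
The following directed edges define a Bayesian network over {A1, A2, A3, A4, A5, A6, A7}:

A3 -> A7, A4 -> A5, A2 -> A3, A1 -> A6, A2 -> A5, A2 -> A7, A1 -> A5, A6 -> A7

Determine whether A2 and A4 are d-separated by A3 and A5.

We examine all 3 paths between A2 and A4:
  1. A2 → A7 ← A6 ← A1 → A5 ← A4 — A7:collider[blocks]; A6:chain[open]; A1:fork[open]; A5:collider[open] ⇒ blocked
  2. A2 → A3 → A7 ← A6 ← A1 → A5 ← A4 — A3:chain[blocks]; A7:collider[blocks]; A6:chain[open]; A1:fork[open]; A5:collider[open] ⇒ blocked
  3. A2 → A5 ← A4 — A5:collider[open] ⇒ active
At least one path is unblocked, so d-separation fails.

No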